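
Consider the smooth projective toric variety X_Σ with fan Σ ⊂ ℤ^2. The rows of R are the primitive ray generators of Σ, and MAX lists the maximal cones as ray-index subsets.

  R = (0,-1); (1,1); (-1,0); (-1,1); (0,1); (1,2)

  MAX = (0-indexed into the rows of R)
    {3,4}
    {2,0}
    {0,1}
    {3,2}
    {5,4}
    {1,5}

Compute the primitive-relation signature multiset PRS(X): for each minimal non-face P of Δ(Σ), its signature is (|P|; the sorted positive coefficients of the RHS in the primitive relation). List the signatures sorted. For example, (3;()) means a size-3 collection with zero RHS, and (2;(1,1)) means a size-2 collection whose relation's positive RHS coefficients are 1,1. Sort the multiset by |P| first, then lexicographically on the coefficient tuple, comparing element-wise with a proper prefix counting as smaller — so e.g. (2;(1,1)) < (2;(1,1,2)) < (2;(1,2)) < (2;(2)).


9 collections generate NE(X_Σ); each relation:

  P={0,4}:  v_{0} + v_{4} = 0  ⇒ sig = (2;())
  P={0,3}:  v_{0} + v_{3} = v_{2}  ⇒ sig = (2;(1))
  P={0,5}:  v_{0} + v_{5} = v_{1}  ⇒ sig = (2;(1))
  P={1,2}:  v_{1} + v_{2} = v_{4}  ⇒ sig = (2;(1))
  P={1,4}:  v_{1} + v_{4} = v_{5}  ⇒ sig = (2;(1))
  P={2,4}:  v_{2} + v_{4} = v_{3}  ⇒ sig = (2;(1))
  P={1,3}:  v_{1} + v_{3} = 2·v_{4}  ⇒ sig = (2;(2))
  P={2,5}:  v_{2} + v_{5} = 2·v_{4}  ⇒ sig = (2;(2))
  P={3,5}:  v_{3} + v_{5} = 3·v_{4}  ⇒ sig = (2;(3))

Hence PRS(X_Σ) =
    |P|=2: 9 collections, coeffs (), (1), (1), (1), (1), (1), (2), (2), (3)


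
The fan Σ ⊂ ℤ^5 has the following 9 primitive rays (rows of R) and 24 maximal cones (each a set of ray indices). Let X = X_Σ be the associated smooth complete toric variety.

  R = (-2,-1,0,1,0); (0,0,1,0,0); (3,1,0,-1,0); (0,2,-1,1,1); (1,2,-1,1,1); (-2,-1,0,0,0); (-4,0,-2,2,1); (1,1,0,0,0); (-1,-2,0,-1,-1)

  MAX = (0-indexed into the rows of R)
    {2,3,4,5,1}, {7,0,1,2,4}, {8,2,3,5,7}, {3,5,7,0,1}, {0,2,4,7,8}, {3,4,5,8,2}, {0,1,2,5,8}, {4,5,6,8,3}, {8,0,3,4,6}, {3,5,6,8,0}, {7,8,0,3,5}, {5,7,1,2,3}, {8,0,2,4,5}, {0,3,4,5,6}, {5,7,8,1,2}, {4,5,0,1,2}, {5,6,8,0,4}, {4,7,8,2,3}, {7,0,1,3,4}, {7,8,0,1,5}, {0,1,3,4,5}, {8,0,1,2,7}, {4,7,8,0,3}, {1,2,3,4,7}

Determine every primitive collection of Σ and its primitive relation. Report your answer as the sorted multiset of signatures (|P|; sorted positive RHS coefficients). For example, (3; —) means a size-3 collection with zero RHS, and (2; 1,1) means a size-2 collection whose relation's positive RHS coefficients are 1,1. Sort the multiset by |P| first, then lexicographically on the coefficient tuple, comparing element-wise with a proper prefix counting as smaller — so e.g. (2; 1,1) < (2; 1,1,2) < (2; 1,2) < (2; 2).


Minimal non-faces — 9 found among 9 rays, 24 max cones:

  P={1,6}:  v_{1} + v_{6} = v_{0} + v_{3} + v_{5}  so sig = (2; 1,1,1)
  P={2,6}:  v_{2} + v_{6} = 2·v_{4} + v_{5} + v_{8}  so sig = (2; 1,1,2)
  P={6,7}:  v_{6} + v_{7} = v_{0} + 2·v_{3} + v_{8}  so sig = (2; 1,1,2)
  P={1,4,8}:  v_{1} + v_{4} + v_{8} = 0  so sig = (3; —)
  P={0,2,3}:  v_{0} + v_{2} + v_{3} = v_{4}  so sig = (3; 1)
  P={4,5,7}:  v_{4} + v_{5} + v_{7} = v_{3}  so sig = (3; 1)
  P={1,3,8}:  v_{1} + v_{3} + v_{8} = v_{5} + v_{7}  so sig = (3; 1,1)
  P={0,2,5,7}:  v_{0} + v_{2} + v_{5} + v_{7} = 0  so sig = (4; —)
  P={0,3,4,5,8}:  v_{0} + v_{3} + v_{4} + v_{5} + v_{8} = v_{6}  so sig = (5; 1)

so the primitive-relation signature multiset is
[(2; 1,1,1), (2; 1,1,2), (2; 1,1,2), (3; —), (3; 1), (3; 1), (3; 1,1), (4; —), (5; 1)]


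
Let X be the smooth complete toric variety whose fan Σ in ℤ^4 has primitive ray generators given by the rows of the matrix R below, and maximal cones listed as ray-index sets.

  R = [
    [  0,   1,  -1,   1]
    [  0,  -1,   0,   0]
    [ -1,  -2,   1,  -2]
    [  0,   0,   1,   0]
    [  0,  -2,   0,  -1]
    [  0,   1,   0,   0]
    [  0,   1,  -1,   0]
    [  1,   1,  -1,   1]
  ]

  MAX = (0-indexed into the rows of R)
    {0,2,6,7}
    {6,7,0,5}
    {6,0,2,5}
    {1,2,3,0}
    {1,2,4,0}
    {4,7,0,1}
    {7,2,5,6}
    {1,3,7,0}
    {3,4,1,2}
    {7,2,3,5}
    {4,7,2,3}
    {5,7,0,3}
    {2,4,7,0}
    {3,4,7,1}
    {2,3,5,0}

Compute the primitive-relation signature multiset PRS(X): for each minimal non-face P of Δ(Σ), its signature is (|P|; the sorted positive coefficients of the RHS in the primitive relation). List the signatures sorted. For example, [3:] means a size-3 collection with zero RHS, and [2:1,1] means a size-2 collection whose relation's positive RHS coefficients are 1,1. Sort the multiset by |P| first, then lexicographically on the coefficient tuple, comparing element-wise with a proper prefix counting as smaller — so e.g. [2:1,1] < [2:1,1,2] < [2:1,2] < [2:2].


Minimal non-faces — 9 found among 8 rays, 15 max cones:

  {1,5}:  v_{1} + v_{5} = 0  ⟹  sig = [2:]
  {3,6}:  v_{3} + v_{6} = v_{5}  ⟹  sig = [2:1]
  {4,5}:  v_{4} + v_{5} = v_{2} + v_{7}  ⟹  sig = [2:1,1]
  {1,6}:  v_{1} + v_{6} = v_{0} + v_{2} + v_{7}  ⟹  sig = [2:1,1,1]
  {4,6}:  v_{4} + v_{6} = v_{0} + 2·v_{2} + 2·v_{7}  ⟹  sig = [2:1,2,2]
  {0,3,4}:  v_{0} + v_{3} + v_{4} = v_{1}  ⟹  sig = [3:1]
  {1,2,7}:  v_{1} + v_{2} + v_{7} = v_{4}  ⟹  sig = [3:1]
  {0,2,3,7}:  v_{0} + v_{2} + v_{3} + v_{7} = 0  ⟹  sig = [4:]
  {0,2,5,7}:  v_{0} + v_{2} + v_{5} + v_{7} = v_{6}  ⟹  sig = [4:1]

Hence PRS(X_Σ) =
    [2:]
    [2:1]
    [2:1,1]
    [2:1,1,1]
    [2:1,2,2]
    [3:1]
    [3:1]
    [4:]
    [4:1]


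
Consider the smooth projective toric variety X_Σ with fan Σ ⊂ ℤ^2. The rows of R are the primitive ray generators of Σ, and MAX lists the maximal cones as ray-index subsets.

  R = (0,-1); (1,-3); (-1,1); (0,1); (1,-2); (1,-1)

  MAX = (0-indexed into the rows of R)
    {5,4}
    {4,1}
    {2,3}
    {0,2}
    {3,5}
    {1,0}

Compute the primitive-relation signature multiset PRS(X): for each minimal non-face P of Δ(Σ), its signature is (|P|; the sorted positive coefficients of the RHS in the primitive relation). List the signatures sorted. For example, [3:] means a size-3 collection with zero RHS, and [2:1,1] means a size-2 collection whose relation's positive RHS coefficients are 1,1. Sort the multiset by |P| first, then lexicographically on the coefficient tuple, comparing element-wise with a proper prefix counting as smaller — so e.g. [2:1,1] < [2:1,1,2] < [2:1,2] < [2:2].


The 9 primitive collections of Σ (r=6, n=2):

  • {0,3}:  v_{0} + v_{3} = 0  ⇒ sig = [2:]
  • {2,5}:  v_{2} + v_{5} = 0  ⇒ sig = [2:]
  • {0,4}:  v_{0} + v_{4} = v_{1}  ⇒ sig = [2:1]
  • {0,5}:  v_{0} + v_{5} = v_{4}  ⇒ sig = [2:1]
  • {1,3}:  v_{1} + v_{3} = v_{4}  ⇒ sig = [2:1]
  • {2,4}:  v_{2} + v_{4} = v_{0}  ⇒ sig = [2:1]
  • {3,4}:  v_{3} + v_{4} = v_{5}  ⇒ sig = [2:1]
  • {1,2}:  v_{1} + v_{2} = 2·v_{0}  ⇒ sig = [2:2]
  • {1,5}:  v_{1} + v_{5} = 2·v_{4}  ⇒ sig = [2:2]

Sorted signature multiset PRS(X):
[[2:], [2:], [2:1], [2:1], [2:1], [2:1], [2:1], [2:2], [2:2]]


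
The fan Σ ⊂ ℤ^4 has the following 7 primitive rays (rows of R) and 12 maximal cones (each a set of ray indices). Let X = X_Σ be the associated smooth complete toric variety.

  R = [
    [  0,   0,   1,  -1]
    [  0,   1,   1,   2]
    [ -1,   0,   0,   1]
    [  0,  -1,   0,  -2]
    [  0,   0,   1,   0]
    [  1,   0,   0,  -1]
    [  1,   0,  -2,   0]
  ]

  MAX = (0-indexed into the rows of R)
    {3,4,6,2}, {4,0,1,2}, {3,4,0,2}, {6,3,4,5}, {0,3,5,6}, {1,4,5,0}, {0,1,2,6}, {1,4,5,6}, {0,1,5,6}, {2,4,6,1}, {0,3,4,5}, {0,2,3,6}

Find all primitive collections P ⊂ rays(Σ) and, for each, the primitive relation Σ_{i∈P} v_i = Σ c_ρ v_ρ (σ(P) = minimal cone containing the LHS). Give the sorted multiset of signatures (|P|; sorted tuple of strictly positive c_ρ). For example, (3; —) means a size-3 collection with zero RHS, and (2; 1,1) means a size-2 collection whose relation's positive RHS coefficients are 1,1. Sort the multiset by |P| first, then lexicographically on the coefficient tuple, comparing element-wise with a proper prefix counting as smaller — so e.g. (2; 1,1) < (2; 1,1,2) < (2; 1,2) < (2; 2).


Σ has 3 primitive collections:

  • {2,5}:  v_{2} + v_{5} = 0  →  sig = (2; —)
  • {1,3}:  v_{1} + v_{3} = v_{4}  →  sig = (2; 1)
  • {0,4,6}:  v_{0} + v_{4} + v_{6} = v_{5}  →  sig = (3; 1)

Hence PRS(X_Σ) =
{ (2; —),  (2; 1),  (3; 1) }


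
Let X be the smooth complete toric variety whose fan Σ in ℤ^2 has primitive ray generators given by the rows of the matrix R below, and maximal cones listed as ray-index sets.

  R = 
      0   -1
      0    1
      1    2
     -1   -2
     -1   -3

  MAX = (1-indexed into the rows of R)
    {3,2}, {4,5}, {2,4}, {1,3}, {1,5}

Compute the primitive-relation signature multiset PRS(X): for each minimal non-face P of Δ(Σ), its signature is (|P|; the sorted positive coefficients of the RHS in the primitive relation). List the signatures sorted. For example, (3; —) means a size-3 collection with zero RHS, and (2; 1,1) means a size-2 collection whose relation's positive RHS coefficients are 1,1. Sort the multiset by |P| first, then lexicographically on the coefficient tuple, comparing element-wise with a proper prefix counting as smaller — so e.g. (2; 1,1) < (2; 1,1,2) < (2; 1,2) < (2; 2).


Δ(Σ) — 5 vertices, 5 min non-faces:

  {1,2}:  v_{1} + v_{2} = 0  →  sig = (2; —)
  {3,4}:  v_{3} + v_{4} = 0  →  sig = (2; —)
  {1,4}:  v_{1} + v_{4} = v_{5}  →  sig = (2; 1)
  {2,5}:  v_{2} + v_{5} = v_{4}  →  sig = (2; 1)
  {3,5}:  v_{3} + v_{5} = v_{1}  →  sig = (2; 1)

Hence PRS(X_Σ) =
[(2; —), (2; —), (2; 1), (2; 1), (2; 1)]


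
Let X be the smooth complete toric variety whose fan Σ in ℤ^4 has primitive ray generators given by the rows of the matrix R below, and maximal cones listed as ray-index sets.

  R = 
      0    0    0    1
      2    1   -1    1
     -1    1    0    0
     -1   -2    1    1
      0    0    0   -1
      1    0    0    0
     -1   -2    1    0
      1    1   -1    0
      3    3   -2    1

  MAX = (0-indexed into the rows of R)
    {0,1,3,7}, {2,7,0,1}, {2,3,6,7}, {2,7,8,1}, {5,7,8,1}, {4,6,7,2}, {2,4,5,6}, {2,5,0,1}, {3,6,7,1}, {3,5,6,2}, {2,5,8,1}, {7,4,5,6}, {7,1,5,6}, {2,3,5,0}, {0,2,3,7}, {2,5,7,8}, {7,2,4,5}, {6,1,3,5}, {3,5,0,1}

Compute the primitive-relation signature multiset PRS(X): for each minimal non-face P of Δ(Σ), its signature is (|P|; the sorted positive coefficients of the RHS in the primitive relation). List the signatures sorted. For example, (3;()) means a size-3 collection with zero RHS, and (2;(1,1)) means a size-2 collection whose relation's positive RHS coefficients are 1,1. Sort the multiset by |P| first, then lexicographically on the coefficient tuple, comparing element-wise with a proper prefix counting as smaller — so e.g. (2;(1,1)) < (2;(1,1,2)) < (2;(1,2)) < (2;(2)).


Minimal non-faces — 14 found among 9 rays, 19 max cones:

  P = {0,4}:  v_{0} + v_{4} = 0  →  sig = (2;())
  P = {0,6}:  v_{0} + v_{6} = v_{3}  →  sig = (2;(1))
  P = {3,4}:  v_{3} + v_{4} = v_{6}  →  sig = (2;(1))
  P = {6,8}:  v_{6} + v_{8} = v_{1}  →  sig = (2;(1))
  P = {1,4}:  v_{1} + v_{4} = v_{5} + v_{7}  →  sig = (2;(1,1))
  P = {3,8}:  v_{3} + v_{8} = v_{0} + v_{1}  →  sig = (2;(1,1))
  P = {0,8}:  v_{0} + v_{8} = 2·v_{1} + v_{2}  →  sig = (2;(1,2))
  P = {4,8}:  v_{4} + v_{8} = v_{2} + 2·v_{5} + 2·v_{7}  →  sig = (2;(1,2,2))
  P = {0,5,7}:  v_{0} + v_{5} + v_{7} = v_{1}  →  sig = (3;(1))
  P = {1,2,6}:  v_{1} + v_{2} + v_{6} = v_{0}  →  sig = (3;(1))
  P = {3,5,7}:  v_{3} + v_{5} + v_{7} = v_{1} + v_{6}  →  sig = (3;(1,1))
  P = {1,2,3}:  v_{1} + v_{2} + v_{3} = 2·v_{0}  →  sig = (3;(2))
  P = {2,5,6,7}:  v_{2} + v_{5} + v_{6} + v_{7} = 0  →  sig = (4;())
  P = {1,2,5,7}:  v_{1} + v_{2} + v_{5} + v_{7} = v_{8}  →  sig = (4;(1))

Hence PRS(X_Σ) =
{ (2;()),  (2;(1)) ×3,  (2;(1,1)) ×2,  (2;(1,2)),  (2;(1,2,2)),  (3;(1)) ×2,  (3;(1,1)),  (3;(2)),  (4;()),  (4;(1)) }


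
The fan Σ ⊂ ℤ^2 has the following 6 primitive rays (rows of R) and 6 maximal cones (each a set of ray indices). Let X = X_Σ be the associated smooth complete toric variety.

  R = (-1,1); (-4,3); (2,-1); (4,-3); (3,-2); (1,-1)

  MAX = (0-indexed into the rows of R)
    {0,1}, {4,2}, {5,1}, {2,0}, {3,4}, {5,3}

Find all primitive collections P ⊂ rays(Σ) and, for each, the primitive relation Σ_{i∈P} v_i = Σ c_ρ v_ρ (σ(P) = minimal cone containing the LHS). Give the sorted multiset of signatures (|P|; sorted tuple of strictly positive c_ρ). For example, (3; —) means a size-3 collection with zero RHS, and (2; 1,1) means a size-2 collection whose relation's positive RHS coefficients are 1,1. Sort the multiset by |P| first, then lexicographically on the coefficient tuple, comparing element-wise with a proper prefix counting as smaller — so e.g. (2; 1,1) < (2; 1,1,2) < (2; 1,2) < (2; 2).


Δ(Σ) — 6 vertices, 9 min non-faces:

  {0,5}:  v_{0} + v_{5} = 0  ⇒ sig = (2; —)
  {1,3}:  v_{1} + v_{3} = 0  ⇒ sig = (2; —)
  {0,3}:  v_{0} + v_{3} = v_{4}  ⇒ sig = (2; 1)
  {0,4}:  v_{0} + v_{4} = v_{2}  ⇒ sig = (2; 1)
  {1,4}:  v_{1} + v_{4} = v_{0}  ⇒ sig = (2; 1)
  {2,5}:  v_{2} + v_{5} = v_{4}  ⇒ sig = (2; 1)
  {4,5}:  v_{4} + v_{5} = v_{3}  ⇒ sig = (2; 1)
  {1,2}:  v_{1} + v_{2} = 2·v_{0}  ⇒ sig = (2; 2)
  {2,3}:  v_{2} + v_{3} = 2·v_{4}  ⇒ sig = (2; 2)

Hence PRS(X_Σ) =
    |P|=2: 9 collections, coeffs (), (), (1), (1), (1), (1), (1), (2), (2)


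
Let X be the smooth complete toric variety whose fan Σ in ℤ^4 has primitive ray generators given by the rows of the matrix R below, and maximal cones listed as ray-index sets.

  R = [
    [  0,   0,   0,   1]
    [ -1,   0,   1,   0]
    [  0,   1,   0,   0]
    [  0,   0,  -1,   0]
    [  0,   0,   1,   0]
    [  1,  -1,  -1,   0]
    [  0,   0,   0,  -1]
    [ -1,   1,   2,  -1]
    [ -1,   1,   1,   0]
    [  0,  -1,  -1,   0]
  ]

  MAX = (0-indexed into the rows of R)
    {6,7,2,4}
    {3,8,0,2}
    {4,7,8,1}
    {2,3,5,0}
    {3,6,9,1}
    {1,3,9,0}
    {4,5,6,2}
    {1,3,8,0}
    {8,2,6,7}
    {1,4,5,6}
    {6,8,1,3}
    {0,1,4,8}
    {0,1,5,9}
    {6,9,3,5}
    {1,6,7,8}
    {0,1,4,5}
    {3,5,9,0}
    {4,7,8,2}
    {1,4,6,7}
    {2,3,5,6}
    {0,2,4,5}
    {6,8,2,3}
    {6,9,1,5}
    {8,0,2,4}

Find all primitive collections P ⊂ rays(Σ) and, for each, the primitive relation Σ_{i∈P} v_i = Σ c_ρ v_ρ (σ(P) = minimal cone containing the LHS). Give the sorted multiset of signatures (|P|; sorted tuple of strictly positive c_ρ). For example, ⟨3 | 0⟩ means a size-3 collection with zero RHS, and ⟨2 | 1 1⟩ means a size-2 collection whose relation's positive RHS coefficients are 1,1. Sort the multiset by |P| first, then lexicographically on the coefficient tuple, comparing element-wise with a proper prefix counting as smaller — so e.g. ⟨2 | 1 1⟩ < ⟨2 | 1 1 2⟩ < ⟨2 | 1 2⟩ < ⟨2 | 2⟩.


|primitive collections| = 13. Relations:

  • {0,6}:  v_{0} + v_{6} = 0 — sig = ⟨2 | 0⟩
  • {3,4}:  v_{3} + v_{4} = 0 — sig = ⟨2 | 0⟩
  • {5,8}:  v_{5} + v_{8} = 0 — sig = ⟨2 | 0⟩
  • {1,2}:  v_{1} + v_{2} = v_{8} — sig = ⟨2 | 1⟩
  • {2,9}:  v_{2} + v_{9} = v_{3} — sig = ⟨2 | 1⟩
  • {0,7}:  v_{0} + v_{7} = v_{4} + v_{8} — sig = ⟨2 | 1 1⟩
  • {3,7}:  v_{3} + v_{7} = v_{6} + v_{8} — sig = ⟨2 | 1 1⟩
  • {4,9}:  v_{4} + v_{9} = v_{1} + v_{5} — sig = ⟨2 | 1 1⟩
  • {5,7}:  v_{5} + v_{7} = v_{4} + v_{6} — sig = ⟨2 | 1 1⟩
  • {7,9}:  v_{7} + v_{9} = v_{1} + v_{6} — sig = ⟨2 | 1 1⟩
  • {8,9}:  v_{8} + v_{9} = v_{1} + v_{3} — sig = ⟨2 | 1 1⟩
  • {1,3,5}:  v_{1} + v_{3} + v_{5} = v_{9} — sig = ⟨3 | 1⟩
  • {4,6,8}:  v_{4} + v_{6} + v_{8} = v_{7} — sig = ⟨3 | 1⟩

so the primitive-relation signature multiset is
    ⟨2 | 0⟩
    ⟨2 | 0⟩
    ⟨2 | 0⟩
    ⟨2 | 1⟩
    ⟨2 | 1⟩
    ⟨2 | 1 1⟩
    ⟨2 | 1 1⟩
    ⟨2 | 1 1⟩
    ⟨2 | 1 1⟩
    ⟨2 | 1 1⟩
    ⟨2 | 1 1⟩
    ⟨3 | 1⟩
    ⟨3 | 1⟩


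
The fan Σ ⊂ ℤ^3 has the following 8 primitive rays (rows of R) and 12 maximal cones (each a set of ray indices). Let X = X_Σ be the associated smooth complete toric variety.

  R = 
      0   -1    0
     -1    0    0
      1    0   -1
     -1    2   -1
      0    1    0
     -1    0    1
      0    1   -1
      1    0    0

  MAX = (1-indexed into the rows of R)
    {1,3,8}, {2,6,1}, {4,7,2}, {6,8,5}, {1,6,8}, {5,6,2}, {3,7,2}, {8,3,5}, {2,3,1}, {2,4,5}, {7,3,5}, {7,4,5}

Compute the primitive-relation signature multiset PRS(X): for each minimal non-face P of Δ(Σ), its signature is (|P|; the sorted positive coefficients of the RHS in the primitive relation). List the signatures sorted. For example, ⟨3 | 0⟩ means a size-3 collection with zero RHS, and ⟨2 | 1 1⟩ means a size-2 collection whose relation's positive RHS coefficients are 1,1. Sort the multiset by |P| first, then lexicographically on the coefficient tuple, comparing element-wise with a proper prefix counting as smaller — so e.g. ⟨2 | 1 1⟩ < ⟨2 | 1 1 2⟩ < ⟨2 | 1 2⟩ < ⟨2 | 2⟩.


The 12 primitive collections of Σ (r=8, n=3):

  P = {1,5}:  v_{1} + v_{5} = 0 ; sig = ⟨2 | 0⟩
  P = {2,8}:  v_{2} + v_{8} = 0 ; sig = ⟨2 | 0⟩
  P = {3,6}:  v_{3} + v_{6} = 0 ; sig = ⟨2 | 0⟩
  P = {1,4}:  v_{1} + v_{4} = v_{2} + v_{7} ; sig = ⟨2 | 1 1⟩
  P = {1,7}:  v_{1} + v_{7} = v_{2} + v_{3} ; sig = ⟨2 | 1 1⟩
  P = {4,8}:  v_{4} + v_{8} = v_{5} + v_{7} ; sig = ⟨2 | 1 1⟩
  P = {6,7}:  v_{6} + v_{7} = v_{2} + v_{5} ; sig = ⟨2 | 1 1⟩
  P = {7,8}:  v_{7} + v_{8} = v_{3} + v_{5} ; sig = ⟨2 | 1 1⟩
  P = {3,4}:  v_{3} + v_{4} = 2·v_{7} ; sig = ⟨2 | 2⟩
  P = {4,6}:  v_{4} + v_{6} = 2·v_{2} + 2·v_{5} ; sig = ⟨2 | 2 2⟩
  P = {2,3,5}:  v_{2} + v_{3} + v_{5} = v_{7} ; sig = ⟨3 | 1⟩
  P = {2,5,7}:  v_{2} + v_{5} + v_{7} = v_{4} ; sig = ⟨3 | 1⟩

Signatures (|P|; sorted positive RHS coefficients), sorted:
{ ⟨2 | 0⟩ ×3,  ⟨2 | 1 1⟩ ×5,  ⟨2 | 2⟩,  ⟨2 | 2 2⟩,  ⟨3 | 1⟩ ×2 }


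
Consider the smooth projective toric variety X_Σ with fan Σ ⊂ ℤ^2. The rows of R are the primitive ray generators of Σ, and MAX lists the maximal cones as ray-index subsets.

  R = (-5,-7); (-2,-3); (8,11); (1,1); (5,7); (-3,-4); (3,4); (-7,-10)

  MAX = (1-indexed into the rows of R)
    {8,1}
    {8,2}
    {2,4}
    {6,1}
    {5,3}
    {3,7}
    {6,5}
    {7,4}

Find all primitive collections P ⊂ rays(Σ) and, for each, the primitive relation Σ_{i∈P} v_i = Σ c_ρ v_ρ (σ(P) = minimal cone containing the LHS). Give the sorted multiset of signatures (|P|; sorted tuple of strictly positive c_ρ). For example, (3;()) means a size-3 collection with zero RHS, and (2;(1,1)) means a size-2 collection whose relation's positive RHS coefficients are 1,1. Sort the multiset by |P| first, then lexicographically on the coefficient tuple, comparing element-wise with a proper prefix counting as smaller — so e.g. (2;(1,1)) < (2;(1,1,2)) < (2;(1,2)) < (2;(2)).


20 collections generate NE(X_Σ); each relation:

  P = {1,5}:  v_{1} + v_{5} = 0  ⟹  sig = (2;())
  P = {6,7}:  v_{6} + v_{7} = 0  ⟹  sig = (2;())
  P = {1,2}:  v_{1} + v_{2} = v_{8}  ⟹  sig = (2;(1))
  P = {1,3}:  v_{1} + v_{3} = v_{7}  ⟹  sig = (2;(1))
  P = {1,7}:  v_{1} + v_{7} = v_{2}  ⟹  sig = (2;(1))
  P = {2,5}:  v_{2} + v_{5} = v_{7}  ⟹  sig = (2;(1))
  P = {2,6}:  v_{2} + v_{6} = v_{1}  ⟹  sig = (2;(1))
  P = {2,7}:  v_{2} + v_{7} = v_{4}  ⟹  sig = (2;(1))
  P = {3,6}:  v_{3} + v_{6} = v_{5}  ⟹  sig = (2;(1))
  P = {3,8}:  v_{3} + v_{8} = v_{4}  ⟹  sig = (2;(1))
  P = {4,6}:  v_{4} + v_{6} = v_{2}  ⟹  sig = (2;(1))
  P = {5,7}:  v_{5} + v_{7} = v_{3}  ⟹  sig = (2;(1))
  P = {5,8}:  v_{5} + v_{8} = v_{2}  ⟹  sig = (2;(1))
  P = {1,4}:  v_{1} + v_{4} = 2·v_{2}  ⟹  sig = (2;(2))
  P = {2,3}:  v_{2} + v_{3} = 2·v_{7}  ⟹  sig = (2;(2))
  P = {4,5}:  v_{4} + v_{5} = 2·v_{7}  ⟹  sig = (2;(2))
  P = {6,8}:  v_{6} + v_{8} = 2·v_{1}  ⟹  sig = (2;(2))
  P = {7,8}:  v_{7} + v_{8} = 2·v_{2}  ⟹  sig = (2;(2))
  P = {3,4}:  v_{3} + v_{4} = 3·v_{7}  ⟹  sig = (2;(3))
  P = {4,8}:  v_{4} + v_{8} = 3·v_{2}  ⟹  sig = (2;(3))

Signatures (|P|; sorted positive RHS coefficients), sorted:
[(2;()), (2;()), (2;(1)), (2;(1)), (2;(1)), (2;(1)), (2;(1)), (2;(1)), (2;(1)), (2;(1)), (2;(1)), (2;(1)), (2;(1)), (2;(2)), (2;(2)), (2;(2)), (2;(2)), (2;(2)), (2;(3)), (2;(3))]


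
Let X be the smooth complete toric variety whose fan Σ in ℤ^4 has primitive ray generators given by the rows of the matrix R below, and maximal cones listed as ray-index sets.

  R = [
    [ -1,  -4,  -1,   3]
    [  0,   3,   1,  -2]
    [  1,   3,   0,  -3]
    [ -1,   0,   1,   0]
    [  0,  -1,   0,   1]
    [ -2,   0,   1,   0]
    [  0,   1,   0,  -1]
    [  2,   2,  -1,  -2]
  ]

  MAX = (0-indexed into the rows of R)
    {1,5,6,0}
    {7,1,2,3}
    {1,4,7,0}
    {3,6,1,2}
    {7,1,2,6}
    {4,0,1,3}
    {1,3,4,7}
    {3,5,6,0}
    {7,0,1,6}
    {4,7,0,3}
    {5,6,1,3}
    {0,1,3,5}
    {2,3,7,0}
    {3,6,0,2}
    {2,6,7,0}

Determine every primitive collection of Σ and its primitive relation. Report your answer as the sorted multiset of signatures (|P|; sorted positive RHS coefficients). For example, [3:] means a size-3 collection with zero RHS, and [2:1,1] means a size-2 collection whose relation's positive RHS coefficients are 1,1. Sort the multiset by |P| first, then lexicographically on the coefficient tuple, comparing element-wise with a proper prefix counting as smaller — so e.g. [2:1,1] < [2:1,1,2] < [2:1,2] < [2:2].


Δ(Σ) — 8 vertices, 9 min non-faces:

  P={4,6}:  v_{4} + v_{6} = 0  ⇒ sig = [2:]
  P={2,4}:  v_{2} + v_{4} = v_{3} + v_{7}  ⇒ sig = [2:1,1]
  P={4,5}:  v_{4} + v_{5} = v_{0} + v_{1} + v_{3}  ⇒ sig = [2:1,1,1]
  P={2,5}:  v_{2} + v_{5} = v_{3} + 3·v_{6}  ⇒ sig = [2:1,3]
  P={5,7}:  v_{5} + v_{7} = 2·v_{6}  ⇒ sig = [2:2]
  P={3,6,7}:  v_{3} + v_{6} + v_{7} = v_{2}  ⇒ sig = [3:1]
  P={0,1,2}:  v_{0} + v_{1} + v_{2} = 2·v_{6}  ⇒ sig = [3:2]
  P={0,1,3,6}:  v_{0} + v_{1} + v_{3} + v_{6} = v_{5}  ⇒ sig = [4:1]
  P={0,1,3,7}:  v_{0} + v_{1} + v_{3} + v_{7} = v_{6}  ⇒ sig = [4:1]

Hence PRS(X_Σ) =
    [2:]
    [2:1,1]
    [2:1,1,1]
    [2:1,3]
    [2:2]
    [3:1]
    [3:2]
    [4:1]
    [4:1]


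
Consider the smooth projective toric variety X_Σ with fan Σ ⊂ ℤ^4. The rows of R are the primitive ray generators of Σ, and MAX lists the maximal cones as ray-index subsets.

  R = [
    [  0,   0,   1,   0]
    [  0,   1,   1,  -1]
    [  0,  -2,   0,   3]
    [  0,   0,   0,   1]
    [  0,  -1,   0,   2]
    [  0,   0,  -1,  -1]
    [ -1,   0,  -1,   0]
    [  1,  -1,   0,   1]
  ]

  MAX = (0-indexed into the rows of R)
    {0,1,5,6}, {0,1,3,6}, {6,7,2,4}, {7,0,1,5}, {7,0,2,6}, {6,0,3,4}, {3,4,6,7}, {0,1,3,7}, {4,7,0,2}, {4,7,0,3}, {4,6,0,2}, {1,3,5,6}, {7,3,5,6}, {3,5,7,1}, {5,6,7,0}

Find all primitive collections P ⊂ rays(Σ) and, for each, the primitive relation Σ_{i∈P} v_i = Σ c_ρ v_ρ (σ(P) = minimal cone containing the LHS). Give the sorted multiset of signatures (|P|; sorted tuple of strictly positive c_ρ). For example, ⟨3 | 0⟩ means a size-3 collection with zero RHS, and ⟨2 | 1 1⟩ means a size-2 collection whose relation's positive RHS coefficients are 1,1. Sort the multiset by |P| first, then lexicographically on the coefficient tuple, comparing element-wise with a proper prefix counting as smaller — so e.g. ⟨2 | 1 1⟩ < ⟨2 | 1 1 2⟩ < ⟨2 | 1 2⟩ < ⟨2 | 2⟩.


|primitive collections| = 9. Relations:

  • {1,2}:  v_{1} + v_{2} = v_{0} + v_{4}  so sig = ⟨2 | 1 1⟩
  • {1,4}:  v_{1} + v_{4} = v_{0} + v_{3}  so sig = ⟨2 | 1 1⟩
  • {4,5}:  v_{4} + v_{5} = v_{6} + v_{7}  so sig = ⟨2 | 1 1⟩
  • {2,5}:  v_{2} + v_{5} = v_{0} + 2·v_{6} + 2·v_{7}  so sig = ⟨2 | 1 2 2⟩
  • {2,3}:  v_{2} + v_{3} = 2·v_{4}  so sig = ⟨2 | 2⟩
  • {0,3,5}:  v_{0} + v_{3} + v_{5} = 0  so sig = ⟨3 | 0⟩
  • {1,6,7}:  v_{1} + v_{6} + v_{7} = 0  so sig = ⟨3 | 0⟩
  • {0,3,6,7}:  v_{0} + v_{3} + v_{6} + v_{7} = v_{4}  so sig = ⟨4 | 1⟩
  • {0,4,6,7}:  v_{0} + v_{4} + v_{6} + v_{7} = v_{2}  so sig = ⟨4 | 1⟩

so the primitive-relation signature multiset is
    ⟨2 | 1 1⟩
    ⟨2 | 1 1⟩
    ⟨2 | 1 1⟩
    ⟨2 | 1 2 2⟩
    ⟨2 | 2⟩
    ⟨3 | 0⟩
    ⟨3 | 0⟩
    ⟨4 | 1⟩
    ⟨4 | 1⟩


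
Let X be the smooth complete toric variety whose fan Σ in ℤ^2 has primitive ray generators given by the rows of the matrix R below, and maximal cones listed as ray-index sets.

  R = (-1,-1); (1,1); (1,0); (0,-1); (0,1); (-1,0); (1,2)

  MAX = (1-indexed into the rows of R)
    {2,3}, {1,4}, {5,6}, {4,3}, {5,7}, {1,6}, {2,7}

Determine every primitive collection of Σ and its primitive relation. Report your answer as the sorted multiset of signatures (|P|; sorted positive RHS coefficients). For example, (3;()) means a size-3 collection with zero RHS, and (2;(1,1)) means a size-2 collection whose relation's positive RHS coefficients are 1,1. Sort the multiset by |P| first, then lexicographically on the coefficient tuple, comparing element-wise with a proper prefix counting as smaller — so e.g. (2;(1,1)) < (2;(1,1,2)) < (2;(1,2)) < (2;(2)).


14 minimal non-faces of Δ(Σ) (on 7 rays):

  • {1,2}:  v_{1} + v_{2} = 0  ⟹  sig = (2;())
  • {3,6}:  v_{3} + v_{6} = 0  ⟹  sig = (2;())
  • {4,5}:  v_{4} + v_{5} = 0  ⟹  sig = (2;())
  • {1,3}:  v_{1} + v_{3} = v_{4}  ⟹  sig = (2;(1))
  • {1,5}:  v_{1} + v_{5} = v_{6}  ⟹  sig = (2;(1))
  • {1,7}:  v_{1} + v_{7} = v_{5}  ⟹  sig = (2;(1))
  • {2,4}:  v_{2} + v_{4} = v_{3}  ⟹  sig = (2;(1))
  • {2,5}:  v_{2} + v_{5} = v_{7}  ⟹  sig = (2;(1))
  • {2,6}:  v_{2} + v_{6} = v_{5}  ⟹  sig = (2;(1))
  • {3,5}:  v_{3} + v_{5} = v_{2}  ⟹  sig = (2;(1))
  • {4,6}:  v_{4} + v_{6} = v_{1}  ⟹  sig = (2;(1))
  • {4,7}:  v_{4} + v_{7} = v_{2}  ⟹  sig = (2;(1))
  • {3,7}:  v_{3} + v_{7} = 2·v_{2}  ⟹  sig = (2;(2))
  • {6,7}:  v_{6} + v_{7} = 2·v_{5}  ⟹  sig = (2;(2))

Signatures (|P|; sorted positive RHS coefficients), sorted:
[(2;()), (2;()), (2;()), (2;(1)), (2;(1)), (2;(1)), (2;(1)), (2;(1)), (2;(1)), (2;(1)), (2;(1)), (2;(1)), (2;(2)), (2;(2))]


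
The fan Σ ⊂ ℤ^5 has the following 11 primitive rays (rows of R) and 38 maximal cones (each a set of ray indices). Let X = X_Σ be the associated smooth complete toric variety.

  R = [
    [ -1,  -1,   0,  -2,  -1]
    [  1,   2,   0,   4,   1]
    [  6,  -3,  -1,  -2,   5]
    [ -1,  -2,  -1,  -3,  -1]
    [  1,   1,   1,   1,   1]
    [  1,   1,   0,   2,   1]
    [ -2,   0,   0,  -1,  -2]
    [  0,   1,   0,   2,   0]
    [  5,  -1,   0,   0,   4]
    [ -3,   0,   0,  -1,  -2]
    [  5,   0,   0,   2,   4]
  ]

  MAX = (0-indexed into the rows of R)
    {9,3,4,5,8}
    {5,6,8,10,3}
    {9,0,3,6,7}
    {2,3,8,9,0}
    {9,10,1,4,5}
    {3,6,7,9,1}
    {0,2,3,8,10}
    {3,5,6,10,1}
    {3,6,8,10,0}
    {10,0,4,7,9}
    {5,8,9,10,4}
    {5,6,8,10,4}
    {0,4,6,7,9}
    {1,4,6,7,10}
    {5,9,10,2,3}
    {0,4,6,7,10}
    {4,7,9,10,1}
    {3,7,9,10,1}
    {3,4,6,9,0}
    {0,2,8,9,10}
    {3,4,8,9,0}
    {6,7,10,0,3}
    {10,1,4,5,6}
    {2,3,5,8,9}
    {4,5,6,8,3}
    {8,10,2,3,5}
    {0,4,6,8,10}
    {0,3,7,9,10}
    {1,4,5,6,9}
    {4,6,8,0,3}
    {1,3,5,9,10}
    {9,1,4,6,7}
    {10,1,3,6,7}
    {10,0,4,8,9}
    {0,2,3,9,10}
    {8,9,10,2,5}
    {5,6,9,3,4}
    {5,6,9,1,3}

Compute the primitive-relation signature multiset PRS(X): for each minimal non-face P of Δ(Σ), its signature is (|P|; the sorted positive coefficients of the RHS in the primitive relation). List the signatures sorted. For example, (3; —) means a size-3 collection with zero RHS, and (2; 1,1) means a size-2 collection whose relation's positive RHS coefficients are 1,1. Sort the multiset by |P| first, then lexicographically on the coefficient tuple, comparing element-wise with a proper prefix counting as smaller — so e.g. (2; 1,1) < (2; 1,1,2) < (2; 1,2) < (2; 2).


15 minimal non-faces of Δ(Σ) (on 11 rays):

  {0,5}:  v_{0} + v_{5} = 0  so sig = (2; —)
  {0,1}:  v_{0} + v_{1} = v_{7}  so sig = (2; 1)
  {5,7}:  v_{5} + v_{7} = v_{1}  so sig = (2; 1)
  {7,8}:  v_{7} + v_{8} = v_{10}  so sig = (2; 1)
  {1,8}:  v_{1} + v_{8} = v_{5} + v_{10}  so sig = (2; 1,1)
  {2,6}:  v_{2} + v_{6} = v_{3} + v_{8}  so sig = (2; 1,1)
  {1,2}:  v_{1} + v_{2} = v_{3} + v_{5} + v_{9} + 2·v_{10}  so sig = (2; 1,1,1,2)
  {2,7}:  v_{2} + v_{7} = v_{3} + v_{9} + 2·v_{10}  so sig = (2; 1,1,2)
  {2,4}:  v_{2} + v_{4} = 2·v_{8} + v_{9}  so sig = (2; 1,2)
  {3,4,7}:  v_{3} + v_{4} + v_{7} = 0  so sig = (3; —)
  {6,9,10}:  v_{6} + v_{9} + v_{10} = 0  so sig = (3; —)
  {1,3,4}:  v_{1} + v_{3} + v_{4} = v_{5}  so sig = (3; 1)
  {3,4,10}:  v_{3} + v_{4} + v_{10} = v_{8}  so sig = (3; 1)
  {6,8,9}:  v_{6} + v_{8} + v_{9} = v_{3} + v_{4}  so sig = (3; 1,1)
  {3,8,9,10}:  v_{3} + v_{8} + v_{9} + v_{10} = v_{2}  so sig = (4; 1)

Sorted signature multiset PRS(X):
[(2; —), (2; 1), (2; 1), (2; 1), (2; 1,1), (2; 1,1), (2; 1,1,1,2), (2; 1,1,2), (2; 1,2), (3; —), (3; —), (3; 1), (3; 1), (3; 1,1), (4; 1)]


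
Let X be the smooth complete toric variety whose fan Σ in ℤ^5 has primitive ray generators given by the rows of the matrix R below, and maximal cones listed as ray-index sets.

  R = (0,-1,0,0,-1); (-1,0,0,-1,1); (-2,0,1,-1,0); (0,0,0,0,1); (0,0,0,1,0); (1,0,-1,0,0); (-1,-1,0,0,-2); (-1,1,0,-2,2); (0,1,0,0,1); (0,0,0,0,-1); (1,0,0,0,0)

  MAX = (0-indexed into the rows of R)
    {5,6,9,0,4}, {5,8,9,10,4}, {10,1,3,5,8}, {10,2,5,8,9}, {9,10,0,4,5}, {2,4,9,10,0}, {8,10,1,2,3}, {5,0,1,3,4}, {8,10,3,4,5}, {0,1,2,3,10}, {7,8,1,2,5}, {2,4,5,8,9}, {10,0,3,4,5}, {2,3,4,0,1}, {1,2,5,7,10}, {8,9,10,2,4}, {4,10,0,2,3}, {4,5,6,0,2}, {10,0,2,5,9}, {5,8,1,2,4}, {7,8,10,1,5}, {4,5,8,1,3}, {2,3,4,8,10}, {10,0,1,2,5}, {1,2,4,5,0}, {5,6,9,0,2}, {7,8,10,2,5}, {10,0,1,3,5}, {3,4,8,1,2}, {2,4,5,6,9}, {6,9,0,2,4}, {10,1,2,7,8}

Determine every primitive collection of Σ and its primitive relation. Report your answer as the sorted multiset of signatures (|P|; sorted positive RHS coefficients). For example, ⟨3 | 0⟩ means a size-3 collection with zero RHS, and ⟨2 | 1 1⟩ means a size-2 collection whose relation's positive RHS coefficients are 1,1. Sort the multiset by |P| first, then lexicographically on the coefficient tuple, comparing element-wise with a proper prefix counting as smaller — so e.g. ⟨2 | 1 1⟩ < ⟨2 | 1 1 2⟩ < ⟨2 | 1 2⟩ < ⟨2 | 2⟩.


Σ has 17 primitive collections:

  P={0,8}:  v_{0} + v_{8} = 0  →  sig = ⟨2 | 0⟩
  P={3,9}:  v_{3} + v_{9} = 0  →  sig = ⟨2 | 0⟩
  P={1,9}:  v_{1} + v_{9} = v_{2} + v_{5}  →  sig = ⟨2 | 1 1⟩
  P={4,7}:  v_{4} + v_{7} = v_{1} + v_{8}  →  sig = ⟨2 | 1 1⟩
  P={6,10}:  v_{6} + v_{10} = v_{0} + v_{9}  →  sig = ⟨2 | 1 1⟩
  P={0,7}:  v_{0} + v_{7} = v_{1} + v_{2} + v_{5} + v_{10}  →  sig = ⟨2 | 1 1 1 1⟩
  P={3,6}:  v_{3} + v_{6} = v_{0} + v_{2} + v_{4} + v_{5}  →  sig = ⟨2 | 1 1 1 1⟩
  P={6,8}:  v_{6} + v_{8} = v_{2} + v_{4} + v_{5} + v_{9}  →  sig = ⟨2 | 1 1 1 1⟩
  P={3,7}:  v_{3} + v_{7} = 2·v_{1} + v_{8} + v_{10}  →  sig = ⟨2 | 1 1 2⟩
  P={1,6}:  v_{1} + v_{6} = v_{0} + 2·v_{2} + v_{4} + 2·v_{5}  →  sig = ⟨2 | 1 1 2 2⟩
  P={7,9}:  v_{7} + v_{9} = 2·v_{2} + 2·v_{5} + v_{8} + v_{10}  →  sig = ⟨2 | 1 1 2 2⟩
  P={6,7}:  v_{6} + v_{7} = 2·v_{2} + 2·v_{5}  →  sig = ⟨2 | 2 2⟩
  P={1,4,10}:  v_{1} + v_{4} + v_{10} = v_{3}  →  sig = ⟨3 | 1⟩
  P={2,3,5}:  v_{2} + v_{3} + v_{5} = v_{1}  →  sig = ⟨3 | 1⟩
  P={2,4,5,10}:  v_{2} + v_{4} + v_{5} + v_{10} = 0  →  sig = ⟨4 | 0⟩
  P={0,2,4,5,9}:  v_{0} + v_{2} + v_{4} + v_{5} + v_{9} = v_{6}  →  sig = ⟨5 | 1⟩
  P={1,2,5,8,10}:  v_{1} + v_{2} + v_{5} + v_{8} + v_{10} = v_{7}  →  sig = ⟨5 | 1⟩

Hence PRS(X_Σ) =
    |P|=2: 12 collections, coeffs (), (), (1,1), (1,1), (1,1), (1,1,1,1), (1,1,1,1), (1,1,1,1), (1,1,2), (1,1,2,2), (1,1,2,2), (2,2)
    |P|=3: 2 collections, coeffs (1), (1)
    |P|=4: 1 collection, coeffs ()
    |P|=5: 2 collections, coeffs (1), (1)


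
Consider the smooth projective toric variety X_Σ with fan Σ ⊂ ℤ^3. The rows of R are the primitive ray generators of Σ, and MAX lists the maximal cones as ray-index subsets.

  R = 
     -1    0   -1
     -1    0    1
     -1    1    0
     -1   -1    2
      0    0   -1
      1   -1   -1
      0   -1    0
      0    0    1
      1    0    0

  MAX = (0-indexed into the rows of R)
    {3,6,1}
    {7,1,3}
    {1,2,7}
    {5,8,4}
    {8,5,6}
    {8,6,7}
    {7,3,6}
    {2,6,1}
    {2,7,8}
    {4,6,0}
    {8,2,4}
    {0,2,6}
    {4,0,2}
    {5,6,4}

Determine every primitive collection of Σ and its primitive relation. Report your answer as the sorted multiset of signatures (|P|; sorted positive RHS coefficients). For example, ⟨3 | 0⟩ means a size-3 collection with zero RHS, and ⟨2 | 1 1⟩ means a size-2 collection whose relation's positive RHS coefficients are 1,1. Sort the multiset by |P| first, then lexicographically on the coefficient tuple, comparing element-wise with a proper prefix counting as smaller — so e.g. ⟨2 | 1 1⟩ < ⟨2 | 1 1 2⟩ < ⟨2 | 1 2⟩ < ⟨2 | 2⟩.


20 minimal non-faces of Δ(Σ) (on 9 rays):

  P = {4,7}:  v_{4} + v_{7} = 0  ⇒ sig = ⟨2 | 0⟩
  P = {0,8}:  v_{0} + v_{8} = v_{4}  ⇒ sig = ⟨2 | 1⟩
  P = {1,5}:  v_{1} + v_{5} = v_{6}  ⇒ sig = ⟨2 | 1⟩
  P = {1,8}:  v_{1} + v_{8} = v_{7}  ⇒ sig = ⟨2 | 1⟩
  P = {2,5}:  v_{2} + v_{5} = v_{4}  ⇒ sig = ⟨2 | 1⟩
  P = {0,7}:  v_{0} + v_{7} = v_{2} + v_{6}  ⇒ sig = ⟨2 | 1 1⟩
  P = {1,4}:  v_{1} + v_{4} = v_{2} + v_{6}  ⇒ sig = ⟨2 | 1 1⟩
  P = {3,4}:  v_{3} + v_{4} = v_{1} + v_{6}  ⇒ sig = ⟨2 | 1 1⟩
  P = {5,7}:  v_{5} + v_{7} = v_{6} + v_{8}  ⇒ sig = ⟨2 | 1 1⟩
  P = {0,3}:  v_{0} + v_{3} = v_{1} + v_{2} + 2·v_{6}  ⇒ sig = ⟨2 | 1 1 2⟩
  P = {0,5}:  v_{0} + v_{5} = 2·v_{4} + v_{6}  ⇒ sig = ⟨2 | 1 2⟩
  P = {3,5}:  v_{3} + v_{5} = 2·v_{6} + v_{7}  ⇒ sig = ⟨2 | 1 2⟩
  P = {3,8}:  v_{3} + v_{8} = v_{6} + 2·v_{7}  ⇒ sig = ⟨2 | 1 2⟩
  P = {2,3}:  v_{2} + v_{3} = 2·v_{1}  ⇒ sig = ⟨2 | 2⟩
  P = {0,1}:  v_{0} + v_{1} = 2·v_{2} + 2·v_{6}  ⇒ sig = ⟨2 | 2 2⟩
  P = {2,6,8}:  v_{2} + v_{6} + v_{8} = 0  ⇒ sig = ⟨3 | 0⟩
  P = {1,6,7}:  v_{1} + v_{6} + v_{7} = v_{3}  ⇒ sig = ⟨3 | 1⟩
  P = {2,4,6}:  v_{2} + v_{4} + v_{6} = v_{0}  ⇒ sig = ⟨3 | 1⟩
  P = {2,6,7}:  v_{2} + v_{6} + v_{7} = v_{1}  ⇒ sig = ⟨3 | 1⟩
  P = {4,6,8}:  v_{4} + v_{6} + v_{8} = v_{5}  ⇒ sig = ⟨3 | 1⟩

so the primitive-relation signature multiset is
{ ⟨2 | 0⟩,  ⟨2 | 1⟩ ×4,  ⟨2 | 1 1⟩ ×4,  ⟨2 | 1 1 2⟩,  ⟨2 | 1 2⟩ ×3,  ⟨2 | 2⟩,  ⟨2 | 2 2⟩,  ⟨3 | 0⟩,  ⟨3 | 1⟩ ×4 }


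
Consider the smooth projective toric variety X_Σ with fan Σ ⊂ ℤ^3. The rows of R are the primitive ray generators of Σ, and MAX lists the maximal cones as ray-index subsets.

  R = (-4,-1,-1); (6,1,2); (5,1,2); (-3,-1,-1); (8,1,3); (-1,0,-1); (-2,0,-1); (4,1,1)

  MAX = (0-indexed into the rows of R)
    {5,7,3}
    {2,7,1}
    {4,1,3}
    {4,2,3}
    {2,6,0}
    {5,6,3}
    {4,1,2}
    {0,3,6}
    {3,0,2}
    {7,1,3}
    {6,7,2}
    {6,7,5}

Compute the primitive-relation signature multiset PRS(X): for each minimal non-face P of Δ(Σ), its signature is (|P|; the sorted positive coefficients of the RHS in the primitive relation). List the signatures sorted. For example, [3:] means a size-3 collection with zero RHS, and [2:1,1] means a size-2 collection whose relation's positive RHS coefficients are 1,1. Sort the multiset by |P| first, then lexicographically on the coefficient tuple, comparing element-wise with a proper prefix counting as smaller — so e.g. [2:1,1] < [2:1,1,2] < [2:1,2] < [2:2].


Minimal non-faces — 14 found among 8 rays, 12 max cones:

  P = {0,7}:  v_{0} + v_{7} = 0  so sig = [2:]
  P = {1,6}:  v_{1} + v_{6} = v_{7}  so sig = [2:1]
  P = {2,5}:  v_{2} + v_{5} = v_{7}  so sig = [2:1]
  P = {4,6}:  v_{4} + v_{6} = v_{1}  so sig = [2:1]
  P = {0,1}:  v_{0} + v_{1} = v_{2} + v_{3}  so sig = [2:1,1]
  P = {0,5}:  v_{0} + v_{5} = v_{3} + v_{6}  so sig = [2:1,1]
  P = {4,5}:  v_{4} + v_{5} = v_{1} + v_{3} + v_{7}  so sig = [2:1,1,1]
  P = {1,5}:  v_{1} + v_{5} = v_{3} + 2·v_{7}  so sig = [2:1,2]
  P = {4,7}:  v_{4} + v_{7} = 2·v_{1}  so sig = [2:2]
  P = {0,4}:  v_{0} + v_{4} = 2·v_{2} + 2·v_{3}  so sig = [2:2,2]
  P = {2,3,6}:  v_{2} + v_{3} + v_{6} = 0  so sig = [3:]
  P = {1,2,3}:  v_{1} + v_{2} + v_{3} = v_{4}  so sig = [3:1]
  P = {2,3,7}:  v_{2} + v_{3} + v_{7} = v_{1}  so sig = [3:1]
  P = {3,6,7}:  v_{3} + v_{6} + v_{7} = v_{5}  so sig = [3:1]

Signatures (|P|; sorted positive RHS coefficients), sorted:
    [2:]
    [2:1]
    [2:1]
    [2:1]
    [2:1,1]
    [2:1,1]
    [2:1,1,1]
    [2:1,2]
    [2:2]
    [2:2,2]
    [3:]
    [3:1]
    [3:1]
    [3:1]


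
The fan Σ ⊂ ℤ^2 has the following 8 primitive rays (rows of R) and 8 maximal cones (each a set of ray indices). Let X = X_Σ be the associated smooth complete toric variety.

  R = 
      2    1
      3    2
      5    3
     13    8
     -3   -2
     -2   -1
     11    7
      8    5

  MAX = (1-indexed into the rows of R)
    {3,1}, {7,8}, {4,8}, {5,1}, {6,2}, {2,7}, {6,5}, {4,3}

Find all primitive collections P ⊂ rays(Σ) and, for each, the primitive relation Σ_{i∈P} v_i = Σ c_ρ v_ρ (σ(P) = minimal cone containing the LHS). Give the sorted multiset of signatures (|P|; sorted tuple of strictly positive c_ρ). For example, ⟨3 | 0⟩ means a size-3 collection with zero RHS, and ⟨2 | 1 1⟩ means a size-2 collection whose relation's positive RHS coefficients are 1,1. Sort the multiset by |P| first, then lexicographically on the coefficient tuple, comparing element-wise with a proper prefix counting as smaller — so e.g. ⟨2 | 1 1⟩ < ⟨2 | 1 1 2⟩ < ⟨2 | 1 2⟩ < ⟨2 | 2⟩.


|primitive collections| = 20. Relations:

  {1,6}:  v_{1} + v_{6} = 0 — sig = ⟨2 | 0⟩
  {2,5}:  v_{2} + v_{5} = 0 — sig = ⟨2 | 0⟩
  {1,2}:  v_{1} + v_{2} = v_{3} — sig = ⟨2 | 1⟩
  {1,7}:  v_{1} + v_{7} = v_{4} — sig = ⟨2 | 1⟩
  {2,3}:  v_{2} + v_{3} = v_{8} — sig = ⟨2 | 1⟩
  {2,8}:  v_{2} + v_{8} = v_{7} — sig = ⟨2 | 1⟩
  {3,5}:  v_{3} + v_{5} = v_{1} — sig = ⟨2 | 1⟩
  {3,6}:  v_{3} + v_{6} = v_{2} — sig = ⟨2 | 1⟩
  {3,8}:  v_{3} + v_{8} = v_{4} — sig = ⟨2 | 1⟩
  {4,6}:  v_{4} + v_{6} = v_{7} — sig = ⟨2 | 1⟩
  {5,7}:  v_{5} + v_{7} = v_{8} — sig = ⟨2 | 1⟩
  {5,8}:  v_{5} + v_{8} = v_{3} — sig = ⟨2 | 1⟩
  {1,8}:  v_{1} + v_{8} = 2·v_{3} — sig = ⟨2 | 2⟩
  {2,4}:  v_{2} + v_{4} = 2·v_{8} — sig = ⟨2 | 2⟩
  {3,7}:  v_{3} + v_{7} = 2·v_{8} — sig = ⟨2 | 2⟩
  {4,5}:  v_{4} + v_{5} = 2·v_{3} — sig = ⟨2 | 2⟩
  {6,8}:  v_{6} + v_{8} = 2·v_{2} — sig = ⟨2 | 2⟩
  {1,4}:  v_{1} + v_{4} = 3·v_{3} — sig = ⟨2 | 3⟩
  {4,7}:  v_{4} + v_{7} = 3·v_{8} — sig = ⟨2 | 3⟩
  {6,7}:  v_{6} + v_{7} = 3·v_{2} — sig = ⟨2 | 3⟩

Signatures (|P|; sorted positive RHS coefficients), sorted:
{ ⟨2 | 0⟩ ×2,  ⟨2 | 1⟩ ×10,  ⟨2 | 2⟩ ×5,  ⟨2 | 3⟩ ×3 }


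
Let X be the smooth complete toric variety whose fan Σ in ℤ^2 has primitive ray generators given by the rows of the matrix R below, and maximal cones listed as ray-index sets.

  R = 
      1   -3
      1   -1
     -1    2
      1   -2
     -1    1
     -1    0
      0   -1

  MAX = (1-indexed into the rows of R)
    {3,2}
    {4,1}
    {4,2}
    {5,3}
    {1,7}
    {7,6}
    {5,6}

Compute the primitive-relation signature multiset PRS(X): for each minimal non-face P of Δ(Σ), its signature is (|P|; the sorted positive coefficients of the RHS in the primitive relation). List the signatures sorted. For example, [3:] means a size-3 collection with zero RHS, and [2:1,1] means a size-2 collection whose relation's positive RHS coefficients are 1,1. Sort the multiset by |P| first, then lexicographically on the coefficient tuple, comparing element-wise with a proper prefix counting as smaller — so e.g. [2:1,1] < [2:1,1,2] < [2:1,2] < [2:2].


|primitive collections| = 14. Relations:

  • {2,5}:  v_{2} + v_{5} = 0 — sig = [2:]
  • {3,4}:  v_{3} + v_{4} = 0 — sig = [2:]
  • {1,3}:  v_{1} + v_{3} = v_{7} — sig = [2:1]
  • {2,6}:  v_{2} + v_{6} = v_{7} — sig = [2:1]
  • {2,7}:  v_{2} + v_{7} = v_{4} — sig = [2:1]
  • {3,7}:  v_{3} + v_{7} = v_{5} — sig = [2:1]
  • {4,5}:  v_{4} + v_{5} = v_{7} — sig = [2:1]
  • {4,7}:  v_{4} + v_{7} = v_{1} — sig = [2:1]
  • {5,7}:  v_{5} + v_{7} = v_{6} — sig = [2:1]
  • {1,2}:  v_{1} + v_{2} = 2·v_{4} — sig = [2:2]
  • {1,5}:  v_{1} + v_{5} = 2·v_{7} — sig = [2:2]
  • {3,6}:  v_{3} + v_{6} = 2·v_{5} — sig = [2:2]
  • {4,6}:  v_{4} + v_{6} = 2·v_{7} — sig = [2:2]
  • {1,6}:  v_{1} + v_{6} = 3·v_{7} — sig = [2:3]

Hence PRS(X_Σ) =
[[2:], [2:], [2:1], [2:1], [2:1], [2:1], [2:1], [2:1], [2:1], [2:2], [2:2], [2:2], [2:2], [2:3]]
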